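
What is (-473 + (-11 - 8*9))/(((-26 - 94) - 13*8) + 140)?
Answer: 139/21 ≈ 6.6190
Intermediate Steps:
(-473 + (-11 - 8*9))/(((-26 - 94) - 13*8) + 140) = (-473 + (-11 - 72))/((-120 - 104) + 140) = (-473 - 83)/(-224 + 140) = -556/(-84) = -556*(-1/84) = 139/21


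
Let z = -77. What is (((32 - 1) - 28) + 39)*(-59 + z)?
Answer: -5712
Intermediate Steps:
(((32 - 1) - 28) + 39)*(-59 + z) = (((32 - 1) - 28) + 39)*(-59 - 77) = ((31 - 28) + 39)*(-136) = (3 + 39)*(-136) = 42*(-136) = -5712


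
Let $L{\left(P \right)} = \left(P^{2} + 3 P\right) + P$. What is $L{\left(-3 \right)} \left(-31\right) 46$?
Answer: $4278$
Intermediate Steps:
$L{\left(P \right)} = P^{2} + 4 P$
$L{\left(-3 \right)} \left(-31\right) 46 = - 3 \left(4 - 3\right) \left(-31\right) 46 = \left(-3\right) 1 \left(-31\right) 46 = \left(-3\right) \left(-31\right) 46 = 93 \cdot 46 = 4278$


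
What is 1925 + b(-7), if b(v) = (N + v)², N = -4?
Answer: 2046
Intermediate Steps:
b(v) = (-4 + v)²
1925 + b(-7) = 1925 + (-4 - 7)² = 1925 + (-11)² = 1925 + 121 = 2046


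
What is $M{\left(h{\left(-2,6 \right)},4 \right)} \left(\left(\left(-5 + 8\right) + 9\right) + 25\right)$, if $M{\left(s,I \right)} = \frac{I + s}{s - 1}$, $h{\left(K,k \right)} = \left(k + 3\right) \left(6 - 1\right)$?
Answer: $\frac{1813}{44} \approx 41.205$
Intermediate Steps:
$h{\left(K,k \right)} = 15 + 5 k$ ($h{\left(K,k \right)} = \left(3 + k\right) 5 = 15 + 5 k$)
$M{\left(s,I \right)} = \frac{I + s}{-1 + s}$
$M{\left(h{\left(-2,6 \right)},4 \right)} \left(\left(\left(-5 + 8\right) + 9\right) + 25\right) = \frac{4 + \left(15 + 5 \cdot 6\right)}{-1 + \left(15 + 5 \cdot 6\right)} \left(\left(\left(-5 + 8\right) + 9\right) + 25\right) = \frac{4 + \left(15 + 30\right)}{-1 + \left(15 + 30\right)} \left(\left(3 + 9\right) + 25\right) = \frac{4 + 45}{-1 + 45} \left(12 + 25\right) = \frac{1}{44} \cdot 49 \cdot 37 = \frac{49}{44} \cdot 37 = \frac{1813}{44}$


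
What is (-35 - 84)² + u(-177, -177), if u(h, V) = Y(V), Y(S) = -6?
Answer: 14155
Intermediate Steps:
u(h, V) = -6
(-35 - 84)² + u(-177, -177) = (-35 - 84)² - 6 = (-119)² - 6 = 14161 - 6 = 14155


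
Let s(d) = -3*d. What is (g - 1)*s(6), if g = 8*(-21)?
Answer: 3042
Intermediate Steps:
g = -168
(g - 1)*s(6) = (-168 - 1)*(-3*6) = -169*(-18) = 3042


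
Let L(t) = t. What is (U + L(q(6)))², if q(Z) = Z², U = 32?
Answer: 4624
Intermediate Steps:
(U + L(q(6)))² = (32 + 6²)² = (32 + 36)² = 68² = 4624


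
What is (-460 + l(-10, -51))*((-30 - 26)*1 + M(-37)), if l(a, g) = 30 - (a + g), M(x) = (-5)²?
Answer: 11439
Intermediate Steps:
M(x) = 25
l(a, g) = 30 - a - g (l(a, g) = 30 + (-a - g) = 30 - a - g)
(-460 + l(-10, -51))*((-30 - 26)*1 + M(-37)) = (-460 + (30 - 1*(-10) - 1*(-51)))*((-30 - 26)*1 + 25) = (-460 + (30 + 10 + 51))*(-56*1 + 25) = (-460 + 91)*(-56 + 25) = -369*(-31) = 11439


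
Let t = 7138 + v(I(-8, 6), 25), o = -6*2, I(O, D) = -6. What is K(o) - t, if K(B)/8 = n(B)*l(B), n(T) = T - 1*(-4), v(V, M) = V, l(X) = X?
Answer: -6364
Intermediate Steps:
n(T) = 4 + T (n(T) = T + 4 = 4 + T)
o = -12
K(B) = 8*B*(4 + B) (K(B) = 8*((4 + B)*B) = 8*(B*(4 + B)) = 8*B*(4 + B))
t = 7132 (t = 7138 - 6 = 7132)
K(o) - t = 8*(-12)*(4 - 12) - 1*7132 = 8*(-12)*(-8) - 7132 = 768 - 7132 = -6364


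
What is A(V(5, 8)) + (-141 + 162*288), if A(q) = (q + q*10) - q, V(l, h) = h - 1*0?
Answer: 46595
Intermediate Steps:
V(l, h) = h (V(l, h) = h + 0 = h)
A(q) = 10*q (A(q) = (q + 10*q) - q = 11*q - q = 10*q)
A(V(5, 8)) + (-141 + 162*288) = 10*8 + (-141 + 162*288) = 80 + (-141 + 46656) = 80 + 46515 = 46595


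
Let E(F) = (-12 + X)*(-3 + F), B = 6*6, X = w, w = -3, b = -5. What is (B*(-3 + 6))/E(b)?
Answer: 9/10 ≈ 0.90000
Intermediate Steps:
X = -3
B = 36
E(F) = 45 - 15*F (E(F) = (-12 - 3)*(-3 + F) = -15*(-3 + F) = 45 - 15*F)
(B*(-3 + 6))/E(b) = (36*(-3 + 6))/(45 - 15*(-5)) = (36*3)/(45 + 75) = 108/120 = 108*(1/120) = 9/10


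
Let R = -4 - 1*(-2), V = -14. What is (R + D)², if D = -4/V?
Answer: 144/49 ≈ 2.9388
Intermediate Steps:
D = 2/7 (D = -4/(-14) = -4*(-1/14) = 2/7 ≈ 0.28571)
R = -2 (R = -4 + 2 = -2)
(R + D)² = (-2 + 2/7)² = (-12/7)² = 144/49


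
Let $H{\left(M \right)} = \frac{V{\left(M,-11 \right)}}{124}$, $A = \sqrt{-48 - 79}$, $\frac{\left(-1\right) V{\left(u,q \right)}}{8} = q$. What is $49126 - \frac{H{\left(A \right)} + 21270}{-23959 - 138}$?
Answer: $\frac{36698125274}{747007} \approx 49127.0$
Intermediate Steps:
$V{\left(u,q \right)} = - 8 q$
$A = i \sqrt{127}$ ($A = \sqrt{-127} = i \sqrt{127} \approx 11.269 i$)
$H{\left(M \right)} = \frac{22}{31}$ ($H{\left(M \right)} = \frac{\left(-8\right) \left(-11\right)}{124} = 88 \cdot \frac{1}{124} = \frac{22}{31}$)
$49126 - \frac{H{\left(A \right)} + 21270}{-23959 - 138} = 49126 - \frac{\frac{22}{31} + 21270}{-23959 - 138} = 49126 - \frac{659392}{31 \left(-24097\right)} = 49126 - \frac{659392}{31} \left(- \frac{1}{24097}\right) = 49126 - - \frac{659392}{747007} = 49126 + \frac{659392}{747007} = \frac{36698125274}{747007}$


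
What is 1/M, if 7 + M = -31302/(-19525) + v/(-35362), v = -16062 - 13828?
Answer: -345221525/1571298888 ≈ -0.21970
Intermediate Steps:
v = -29890
M = -1571298888/345221525 (M = -7 + (-31302/(-19525) - 29890/(-35362)) = -7 + (-31302*(-1/19525) - 29890*(-1/35362)) = -7 + (31302/19525 + 14945/17681) = -7 + 845251787/345221525 = -1571298888/345221525 ≈ -4.5516)
1/M = 1/(-1571298888/345221525) = -345221525/1571298888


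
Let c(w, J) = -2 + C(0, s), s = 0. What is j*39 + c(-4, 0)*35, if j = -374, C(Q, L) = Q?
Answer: -14656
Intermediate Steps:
c(w, J) = -2 (c(w, J) = -2 + 0 = -2)
j*39 + c(-4, 0)*35 = -374*39 - 2*35 = -14586 - 70 = -14656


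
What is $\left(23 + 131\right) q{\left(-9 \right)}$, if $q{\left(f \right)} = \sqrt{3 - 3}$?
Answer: $0$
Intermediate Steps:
$q{\left(f \right)} = 0$ ($q{\left(f \right)} = \sqrt{0} = 0$)
$\left(23 + 131\right) q{\left(-9 \right)} = \left(23 + 131\right) 0 = 154 \cdot 0 = 0$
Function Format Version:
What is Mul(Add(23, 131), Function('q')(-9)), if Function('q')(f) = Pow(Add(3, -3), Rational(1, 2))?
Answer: 0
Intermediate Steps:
Function('q')(f) = 0 (Function('q')(f) = Pow(0, Rational(1, 2)) = 0)
Mul(Add(23, 131), Function('q')(-9)) = Mul(Add(23, 131), 0) = Mul(154, 0) = 0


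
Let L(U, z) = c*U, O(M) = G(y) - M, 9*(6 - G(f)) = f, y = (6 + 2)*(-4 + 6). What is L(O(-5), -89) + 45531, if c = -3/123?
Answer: 16800856/369 ≈ 45531.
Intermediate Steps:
y = 16 (y = 8*2 = 16)
G(f) = 6 - f/9
O(M) = 38/9 - M (O(M) = (6 - 1/9*16) - M = (6 - 16/9) - M = 38/9 - M)
c = -1/41 (c = -3*1/123 = -1/41 ≈ -0.024390)
L(U, z) = -U/41
L(O(-5), -89) + 45531 = -(38/9 - 1*(-5))/41 + 45531 = -(38/9 + 5)/41 + 45531 = -1/41*83/9 + 45531 = -83/369 + 45531 = 16800856/369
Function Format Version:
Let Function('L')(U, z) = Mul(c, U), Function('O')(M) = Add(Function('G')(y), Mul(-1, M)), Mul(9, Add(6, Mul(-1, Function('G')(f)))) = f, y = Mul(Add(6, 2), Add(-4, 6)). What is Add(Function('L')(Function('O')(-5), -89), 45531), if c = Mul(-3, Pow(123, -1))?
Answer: Rational(16800856, 369) ≈ 45531.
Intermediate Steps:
y = 16 (y = Mul(8, 2) = 16)
Function('G')(f) = Add(6, Mul(Rational(-1, 9), f))
Function('O')(M) = Add(Rational(38, 9), Mul(-1, M)) (Function('O')(M) = Add(Add(6, Mul(Rational(-1, 9), 16)), Mul(-1, M)) = Add(Add(6, Rational(-16, 9)), Mul(-1, M)) = Add(Rational(38, 9), Mul(-1, M)))
c = Rational(-1, 41) (c = Mul(-3, Rational(1, 123)) = Rational(-1, 41) ≈ -0.024390)
Function('L')(U, z) = Mul(Rational(-1, 41), U)
Add(Function('L')(Function('O')(-5), -89), 45531) = Add(Mul(Rational(-1, 41), Add(Rational(38, 9), Mul(-1, -5))), 45531) = Add(Mul(Rational(-1, 41), Add(Rational(38, 9), 5)), 45531) = Add(Mul(Rational(-1, 41), Rational(83, 9)), 45531) = Add(Rational(-83, 369), 45531) = Rational(16800856, 369)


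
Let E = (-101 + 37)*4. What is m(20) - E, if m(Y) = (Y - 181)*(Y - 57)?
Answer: 6213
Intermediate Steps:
E = -256 (E = -64*4 = -256)
m(Y) = (-181 + Y)*(-57 + Y)
m(20) - E = (10317 + 20**2 - 238*20) - 1*(-256) = (10317 + 400 - 4760) + 256 = 5957 + 256 = 6213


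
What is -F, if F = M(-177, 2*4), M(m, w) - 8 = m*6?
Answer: 1054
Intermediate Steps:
M(m, w) = 8 + 6*m (M(m, w) = 8 + m*6 = 8 + 6*m)
F = -1054 (F = 8 + 6*(-177) = 8 - 1062 = -1054)
-F = -1*(-1054) = 1054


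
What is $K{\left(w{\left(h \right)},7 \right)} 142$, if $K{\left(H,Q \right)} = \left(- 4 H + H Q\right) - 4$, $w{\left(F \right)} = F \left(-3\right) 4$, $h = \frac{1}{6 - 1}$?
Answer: $- \frac{7952}{5} \approx -1590.4$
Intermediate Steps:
$h = \frac{1}{5} \approx 0.2$
$w{\left(F \right)} = - 12 F$ ($w{\left(F \right)} = - 3 F 4 = - 12 F$)
$K{\left(H,Q \right)} = -4 - 4 H + H Q$ ($K{\left(H,Q \right)} = \left(- 4 H + H Q\right) - 4 = -4 - 4 H + H Q$)
$K{\left(w{\left(h \right)},7 \right)} 142 = \left(-4 - 4 \left(\left(-12\right) \frac{1}{5}\right) + \left(-12\right) \frac{1}{5} \cdot 7\right) 142 = \left(-4 - - \frac{48}{5} - \frac{84}{5}\right) 142 = \left(-4 + \frac{48}{5} - \frac{84}{5}\right) 142 = \left(- \frac{56}{5}\right) 142 = - \frac{7952}{5}$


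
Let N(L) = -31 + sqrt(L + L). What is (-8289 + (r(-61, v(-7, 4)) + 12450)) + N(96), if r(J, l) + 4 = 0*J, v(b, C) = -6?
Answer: 4126 + 8*sqrt(3) ≈ 4139.9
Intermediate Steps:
r(J, l) = -4 (r(J, l) = -4 + 0*J = -4 + 0 = -4)
N(L) = -31 + sqrt(2)*sqrt(L) (N(L) = -31 + sqrt(2*L) = -31 + sqrt(2)*sqrt(L))
(-8289 + (r(-61, v(-7, 4)) + 12450)) + N(96) = (-8289 + (-4 + 12450)) + (-31 + sqrt(2)*sqrt(96)) = (-8289 + 12446) + (-31 + sqrt(2)*(4*sqrt(6))) = 4157 + (-31 + 8*sqrt(3)) = 4126 + 8*sqrt(3)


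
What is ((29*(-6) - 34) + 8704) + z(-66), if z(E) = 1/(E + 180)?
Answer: 968545/114 ≈ 8496.0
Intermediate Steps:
z(E) = 1/(180 + E)
((29*(-6) - 34) + 8704) + z(-66) = ((29*(-6) - 34) + 8704) + 1/(180 - 66) = ((-174 - 34) + 8704) + 1/114 = (-208 + 8704) + 1/114 = 8496 + 1/114 = 968545/114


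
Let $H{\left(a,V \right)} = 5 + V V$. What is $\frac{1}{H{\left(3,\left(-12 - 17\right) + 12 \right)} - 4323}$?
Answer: $- \frac{1}{4029} \approx -0.0002482$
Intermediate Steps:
$H{\left(a,V \right)} = 5 + V^{2}$
$\frac{1}{H{\left(3,\left(-12 - 17\right) + 12 \right)} - 4323} = \frac{1}{\left(5 + \left(\left(-12 - 17\right) + 12\right)^{2}\right) - 4323} = \frac{1}{\left(5 + \left(-29 + 12\right)^{2}\right) - 4323} = \frac{1}{\left(5 + \left(-17\right)^{2}\right) - 4323} = \frac{1}{\left(5 + 289\right) - 4323} = \frac{1}{294 - 4323} = \frac{1}{-4029} = - \frac{1}{4029}$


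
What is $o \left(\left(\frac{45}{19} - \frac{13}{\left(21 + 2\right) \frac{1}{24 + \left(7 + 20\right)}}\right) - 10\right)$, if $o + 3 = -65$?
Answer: $\frac{1083376}{437} \approx 2479.1$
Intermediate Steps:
$o = -68$ ($o = -3 - 65 = -68$)
$o \left(\left(\frac{45}{19} - \frac{13}{\left(21 + 2\right) \frac{1}{24 + \left(7 + 20\right)}}\right) - 10\right) = - 68 \left(\left(\frac{45}{19} - \frac{13}{\left(21 + 2\right) \frac{1}{24 + \left(7 + 20\right)}}\right) - 10\right) = - 68 \left(\left(45 \cdot \frac{1}{19} - \frac{13}{23 \frac{1}{24 + 27}}\right) - 10\right) = - 68 \left(\left(\frac{45}{19} - \frac{13}{23 \cdot \frac{1}{51}}\right) - 10\right) = - 68 \left(\left(\frac{45}{19} - \frac{13}{\frac{23}{51}}\right) - 10\right) = - 68 \left(\left(\frac{45}{19} - \frac{663}{23}\right) - 10\right) = - 68 \left(- \frac{11562}{437} - 10\right) = \left(-68\right) \left(- \frac{15932}{437}\right) = \frac{1083376}{437}$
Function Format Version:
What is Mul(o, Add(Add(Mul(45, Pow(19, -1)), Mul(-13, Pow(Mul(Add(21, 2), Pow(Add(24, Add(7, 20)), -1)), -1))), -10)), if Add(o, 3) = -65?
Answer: Rational(1083376, 437) ≈ 2479.1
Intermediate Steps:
o = -68 (o = Add(-3, -65) = -68)
Mul(o, Add(Add(Mul(45, Pow(19, -1)), Mul(-13, Pow(Mul(Add(21, 2), Pow(Add(24, Add(7, 20)), -1)), -1))), -10)) = Mul(-68, Add(Add(Mul(45, Pow(19, -1)), Mul(-13, Pow(Mul(Add(21, 2), Pow(Add(24, Add(7, 20)), -1)), -1))), -10)) = Mul(-68, Add(Add(Mul(45, Rational(1, 19)), Mul(-13, Pow(Mul(23, Pow(Add(24, 27), -1)), -1))), -10)) = Mul(-68, Add(Add(Rational(45, 19), Mul(-13, Pow(Mul(23, Pow(51, -1)), -1))), -10)) = Mul(-68, Add(Add(Rational(45, 19), Mul(-13, Pow(Mul(23, Rational(1, 51)), -1))), -10)) = Mul(-68, Add(Add(Rational(45, 19), Mul(-13, Pow(Rational(23, 51), -1))), -10)) = Mul(-68, Add(Add(Rational(45, 19), Mul(-13, Rational(51, 23))), -10)) = Mul(-68, Add(Add(Rational(45, 19), Rational(-663, 23)), -10)) = Mul(-68, Add(Rational(-11562, 437), -10)) = Mul(-68, Rational(-15932, 437)) = Rational(1083376, 437)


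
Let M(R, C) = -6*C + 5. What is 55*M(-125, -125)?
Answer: 41525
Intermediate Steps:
M(R, C) = 5 - 6*C
55*M(-125, -125) = 55*(5 - 6*(-125)) = 55*(5 + 750) = 55*755 = 41525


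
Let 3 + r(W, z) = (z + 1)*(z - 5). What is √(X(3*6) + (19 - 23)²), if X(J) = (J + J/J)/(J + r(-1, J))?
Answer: √1103282/262 ≈ 4.0091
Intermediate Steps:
r(W, z) = -3 + (1 + z)*(-5 + z) (r(W, z) = -3 + (z + 1)*(z - 5) = -3 + (1 + z)*(-5 + z))
X(J) = (1 + J)/(-8 + J² - 3*J) (X(J) = (J + J/J)/(J + (-8 + J² - 4*J)) = (J + 1)/(-8 + J² - 3*J) = (1 + J)/(-8 + J² - 3*J))
√(X(3*6) + (19 - 23)²) = √((1 + 3*6)/(-8 + (3*6)² - 9*6) + (19 - 23)²) = √((1 + 18)/(-8 + 18² - 3*18) + (-4)²) = √(19/(-8 + 324 - 54) + 16) = √(19/262 + 16) = √(4211/262) = √1103282/262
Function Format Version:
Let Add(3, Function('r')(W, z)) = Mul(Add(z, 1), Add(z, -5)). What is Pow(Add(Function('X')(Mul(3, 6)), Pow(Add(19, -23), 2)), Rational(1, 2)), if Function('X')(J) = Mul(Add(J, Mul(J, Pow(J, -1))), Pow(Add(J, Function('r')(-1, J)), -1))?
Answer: Mul(Rational(1, 262), Pow(1103282, Rational(1, 2))) ≈ 4.0091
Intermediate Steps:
Function('r')(W, z) = Add(-3, Mul(Add(1, z), Add(-5, z))) (Function('r')(W, z) = Add(-3, Mul(Add(z, 1), Add(z, -5))) = Add(-3, Mul(Add(1, z), Add(-5, z))))
Function('X')(J) = Mul(Pow(Add(-8, Pow(J, 2), Mul(-3, J)), -1), Add(1, J)) (Function('X')(J) = Mul(Add(J, Mul(J, Pow(J, -1))), Pow(Add(J, Add(-8, Pow(J, 2), Mul(-4, J))), -1)) = Mul(Add(J, 1), Pow(Add(-8, Pow(J, 2), Mul(-3, J)), -1)) = Mul(Add(1, J), Pow(Add(-8, Pow(J, 2), Mul(-3, J)), -1)) = Mul(Pow(Add(-8, Pow(J, 2), Mul(-3, J)), -1), Add(1, J)))
Pow(Add(Function('X')(Mul(3, 6)), Pow(Add(19, -23), 2)), Rational(1, 2)) = Pow(Add(Mul(Pow(Add(-8, Pow(Mul(3, 6), 2), Mul(-3, Mul(3, 6))), -1), Add(1, Mul(3, 6))), Pow(Add(19, -23), 2)), Rational(1, 2)) = Pow(Add(Mul(Pow(Add(-8, Pow(18, 2), Mul(-3, 18)), -1), Add(1, 18)), Pow(-4, 2)), Rational(1, 2)) = Pow(Add(Mul(Pow(Add(-8, 324, -54), -1), 19), 16), Rational(1, 2)) = Pow(Add(Mul(Pow(262, -1), 19), 16), Rational(1, 2)) = Pow(Add(Mul(Rational(1, 262), 19), 16), Rational(1, 2)) = Pow(Add(Rational(19, 262), 16), Rational(1, 2)) = Pow(Rational(4211, 262), Rational(1, 2)) = Mul(Rational(1, 262), Pow(1103282, Rational(1, 2)))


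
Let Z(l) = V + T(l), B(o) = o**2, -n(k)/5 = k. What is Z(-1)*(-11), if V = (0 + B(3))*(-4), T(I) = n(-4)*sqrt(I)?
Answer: 396 - 220*I ≈ 396.0 - 220.0*I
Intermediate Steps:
n(k) = -5*k
T(I) = 20*sqrt(I) (T(I) = (-5*(-4))*sqrt(I) = 20*sqrt(I))
V = -36 (V = (0 + 3**2)*(-4) = (0 + 9)*(-4) = 9*(-4) = -36)
Z(l) = -36 + 20*sqrt(l)
Z(-1)*(-11) = (-36 + 20*sqrt(-1))*(-11) = (-36 + 20*I)*(-11) = 396 - 220*I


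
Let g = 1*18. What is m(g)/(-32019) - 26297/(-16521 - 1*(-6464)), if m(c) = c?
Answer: 280607539/107338361 ≈ 2.6142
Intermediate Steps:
g = 18
m(g)/(-32019) - 26297/(-16521 - 1*(-6464)) = 18/(-32019) - 26297/(-16521 - 1*(-6464)) = 18*(-1/32019) - 26297/(-16521 + 6464) = -6/10673 - 26297/(-10057) = -6/10673 - 26297*(-1/10057) = -6/10673 + 26297/10057 = 280607539/107338361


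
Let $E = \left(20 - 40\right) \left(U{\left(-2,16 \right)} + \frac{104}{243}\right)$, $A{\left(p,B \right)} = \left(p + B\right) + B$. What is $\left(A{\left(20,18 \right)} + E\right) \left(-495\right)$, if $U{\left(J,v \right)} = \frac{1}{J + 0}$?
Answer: $- \frac{767690}{27} \approx -28433.0$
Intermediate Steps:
$U{\left(J,v \right)} = \frac{1}{J}$
$A{\left(p,B \right)} = p + 2 B$ ($A{\left(p,B \right)} = \left(B + p\right) + B = p + 2 B$)
$E = \frac{350}{243}$ ($E = \left(20 - 40\right) \left(\frac{1}{-2} + \frac{104}{243}\right) = - 20 \left(- \frac{1}{2} + 104 \cdot \frac{1}{243}\right) = - 20 \left(- \frac{1}{2} + \frac{104}{243}\right) = \left(-20\right) \left(- \frac{35}{486}\right) = \frac{350}{243} \approx 1.4403$)
$\left(A{\left(20,18 \right)} + E\right) \left(-495\right) = \left(\left(20 + 2 \cdot 18\right) + \frac{350}{243}\right) \left(-495\right) = \left(\left(20 + 36\right) + \frac{350}{243}\right) \left(-495\right) = \left(56 + \frac{350}{243}\right) \left(-495\right) = \frac{13958}{243} \left(-495\right) = - \frac{767690}{27}$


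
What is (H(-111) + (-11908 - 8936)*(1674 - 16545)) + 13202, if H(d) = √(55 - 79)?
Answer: 309984326 + 2*I*√6 ≈ 3.0998e+8 + 4.899*I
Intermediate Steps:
H(d) = 2*I*√6 (H(d) = √(-24) = 2*I*√6)
(H(-111) + (-11908 - 8936)*(1674 - 16545)) + 13202 = (2*I*√6 + (-11908 - 8936)*(1674 - 16545)) + 13202 = (2*I*√6 - 20844*(-14871)) + 13202 = (2*I*√6 + 309971124) + 13202 = (309971124 + 2*I*√6) + 13202 = 309984326 + 2*I*√6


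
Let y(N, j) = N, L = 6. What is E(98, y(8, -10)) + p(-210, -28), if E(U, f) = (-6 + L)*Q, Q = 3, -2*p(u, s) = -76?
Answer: 38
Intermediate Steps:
p(u, s) = 38 (p(u, s) = -½*(-76) = 38)
E(U, f) = 0 (E(U, f) = (-6 + 6)*3 = 0*3 = 0)
E(98, y(8, -10)) + p(-210, -28) = 0 + 38 = 38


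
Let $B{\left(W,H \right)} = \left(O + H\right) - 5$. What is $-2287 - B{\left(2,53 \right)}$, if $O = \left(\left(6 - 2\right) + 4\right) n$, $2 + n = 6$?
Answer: $-2367$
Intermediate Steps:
$n = 4$ ($n = -2 + 6 = 4$)
$O = 32$ ($O = \left(\left(6 - 2\right) + 4\right) 4 = \left(4 + 4\right) 4 = 8 \cdot 4 = 32$)
$B{\left(W,H \right)} = 27 + H$ ($B{\left(W,H \right)} = \left(32 + H\right) - 5 = 27 + H$)
$-2287 - B{\left(2,53 \right)} = -2287 - \left(27 + 53\right) = -2287 - 80 = -2367$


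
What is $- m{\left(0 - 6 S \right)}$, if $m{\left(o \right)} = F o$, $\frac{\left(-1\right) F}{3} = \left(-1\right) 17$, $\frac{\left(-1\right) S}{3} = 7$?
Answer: $-6426$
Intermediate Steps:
$S = -21$ ($S = \left(-3\right) 7 = -21$)
$F = 51$ ($F = - 3 \left(\left(-1\right) 17\right) = \left(-3\right) \left(-17\right) = 51$)
$m{\left(o \right)} = 51 o$
$- m{\left(0 - 6 S \right)} = - 51 \left(0 - -126\right) = - 51 \left(0 + 126\right) = - 51 \cdot 126 = \left(-1\right) 6426 = -6426$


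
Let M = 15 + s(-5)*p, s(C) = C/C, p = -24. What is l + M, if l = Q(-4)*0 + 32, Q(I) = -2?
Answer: 23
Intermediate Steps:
s(C) = 1
l = 32 (l = -2*0 + 32 = 0 + 32 = 32)
M = -9 (M = 15 + 1*(-24) = 15 - 24 = -9)
l + M = 32 - 9 = 23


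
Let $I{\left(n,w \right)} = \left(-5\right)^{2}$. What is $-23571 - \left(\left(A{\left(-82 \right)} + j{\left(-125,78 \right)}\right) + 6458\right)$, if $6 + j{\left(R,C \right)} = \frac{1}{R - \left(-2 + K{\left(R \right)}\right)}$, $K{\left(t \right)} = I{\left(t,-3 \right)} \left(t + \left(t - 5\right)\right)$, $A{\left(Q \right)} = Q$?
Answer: $- \frac{187191133}{6252} \approx -29941.0$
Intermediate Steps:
$I{\left(n,w \right)} = 25$
$K{\left(t \right)} = -125 + 50 t$ ($K{\left(t \right)} = 25 \left(t + \left(t - 5\right)\right) = 25 \left(t + \left(-5 + t\right)\right) = 25 \left(-5 + 2 t\right) = -125 + 50 t$)
$j{\left(R,C \right)} = -6 + \frac{1}{127 - 49 R}$ ($j{\left(R,C \right)} = -6 + \frac{1}{R - \left(-127 + 50 R\right)} = -6 + \frac{1}{127 - 49 R}$)
$-23571 - \left(\left(A{\left(-82 \right)} + j{\left(-125,78 \right)}\right) + 6458\right) = -23571 - \left(\left(-82 + \frac{-761 + 294 \left(-125\right)}{127 - -6125}\right) + 6458\right) = -23571 - \left(\left(-82 + \frac{-761 - 36750}{127 + 6125}\right) + 6458\right) = -23571 - \left(\left(-82 + \frac{1}{6252} \left(-37511\right)\right) + 6458\right) = -23571 - \left(\left(-82 - \frac{37511}{6252}\right) + 6458\right) = -23571 - \left(- \frac{550175}{6252} + 6458\right) = -23571 - \frac{39825241}{6252} = - \frac{187191133}{6252}$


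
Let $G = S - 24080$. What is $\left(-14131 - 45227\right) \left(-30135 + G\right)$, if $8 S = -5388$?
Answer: $3258071583$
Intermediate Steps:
$S = - \frac{1347}{2}$ ($S = \frac{1}{8} \left(-5388\right) = - \frac{1347}{2} \approx -673.5$)
$G = - \frac{49507}{2}$ ($G = - \frac{1347}{2} - 24080 = - \frac{49507}{2} \approx -24754.0$)
$\left(-14131 - 45227\right) \left(-30135 + G\right) = \left(-14131 - 45227\right) \left(-30135 - \frac{49507}{2}\right) = \left(-59358\right) \left(- \frac{109777}{2}\right) = 3258071583$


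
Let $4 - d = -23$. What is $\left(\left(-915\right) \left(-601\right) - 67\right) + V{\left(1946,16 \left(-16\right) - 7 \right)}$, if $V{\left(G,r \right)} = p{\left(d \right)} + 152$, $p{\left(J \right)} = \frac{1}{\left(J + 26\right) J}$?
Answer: $\frac{787050001}{1431} \approx 5.5 \cdot 10^{5}$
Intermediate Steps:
$d = 27$ ($d = 4 - -23 = 4 + 23 = 27$)
$p{\left(J \right)} = \frac{1}{J \left(26 + J\right)}$ ($p{\left(J \right)} = \frac{1}{\left(26 + J\right) J} = \frac{1}{J \left(26 + J\right)}$)
$V{\left(G,r \right)} = \frac{217513}{1431}$ ($V{\left(G,r \right)} = \frac{1}{27 \left(26 + 27\right)} + 152 = \frac{1}{27 \cdot 53} + 152 = \frac{1}{27} \cdot \frac{1}{53} + 152 = \frac{1}{1431} + 152 = \frac{217513}{1431}$)
$\left(\left(-915\right) \left(-601\right) - 67\right) + V{\left(1946,16 \left(-16\right) - 7 \right)} = \left(\left(-915\right) \left(-601\right) - 67\right) + \frac{217513}{1431} = \left(549915 - 67\right) + \frac{217513}{1431} = 549848 + \frac{217513}{1431} = \frac{787050001}{1431}$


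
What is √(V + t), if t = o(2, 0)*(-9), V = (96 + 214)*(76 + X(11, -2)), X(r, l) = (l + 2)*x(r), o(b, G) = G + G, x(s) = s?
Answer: 2*√5890 ≈ 153.49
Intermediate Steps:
o(b, G) = 2*G
X(r, l) = r*(2 + l) (X(r, l) = (l + 2)*r = (2 + l)*r = r*(2 + l))
V = 23560 (V = (96 + 214)*(76 + 11*(2 - 2)) = 310*(76 + 11*0) = 310*(76 + 0) = 310*76 = 23560)
t = 0 (t = (2*0)*(-9) = 0*(-9) = 0)
√(V + t) = √(23560 + 0) = √23560 = 2*√5890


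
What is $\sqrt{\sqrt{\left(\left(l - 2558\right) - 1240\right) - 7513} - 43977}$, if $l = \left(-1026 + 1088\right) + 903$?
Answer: $\sqrt{-43977 + i \sqrt{10346}} \approx 0.243 + 209.71 i$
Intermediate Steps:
$l = 965$ ($l = 62 + 903 = 965$)
$\sqrt{\sqrt{\left(\left(l - 2558\right) - 1240\right) - 7513} - 43977} = \sqrt{\sqrt{\left(\left(965 - 2558\right) - 1240\right) - 7513} - 43977} = \sqrt{\sqrt{\left(-1593 - 1240\right) - 7513} - 43977} = \sqrt{\sqrt{-2833 - 7513} - 43977} = \sqrt{\sqrt{-10346} - 43977} = \sqrt{i \sqrt{10346} - 43977} = \sqrt{-43977 + i \sqrt{10346}}$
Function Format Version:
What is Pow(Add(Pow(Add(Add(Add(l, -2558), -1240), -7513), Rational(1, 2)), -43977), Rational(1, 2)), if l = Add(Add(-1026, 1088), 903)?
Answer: Pow(Add(-43977, Mul(I, Pow(10346, Rational(1, 2)))), Rational(1, 2)) ≈ Add(0.243, Mul(209.71, I))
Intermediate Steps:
l = 965 (l = Add(62, 903) = 965)
Pow(Add(Pow(Add(Add(Add(l, -2558), -1240), -7513), Rational(1, 2)), -43977), Rational(1, 2)) = Pow(Add(Pow(Add(Add(Add(965, -2558), -1240), -7513), Rational(1, 2)), -43977), Rational(1, 2)) = Pow(Add(Pow(Add(Add(-1593, -1240), -7513), Rational(1, 2)), -43977), Rational(1, 2)) = Pow(Add(Pow(Add(-2833, -7513), Rational(1, 2)), -43977), Rational(1, 2)) = Pow(Add(Pow(-10346, Rational(1, 2)), -43977), Rational(1, 2)) = Pow(Add(Mul(I, Pow(10346, Rational(1, 2))), -43977), Rational(1, 2)) = Pow(Add(-43977, Mul(I, Pow(10346, Rational(1, 2)))), Rational(1, 2))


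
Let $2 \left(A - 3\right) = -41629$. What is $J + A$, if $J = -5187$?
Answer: $- \frac{51997}{2} \approx -25999.0$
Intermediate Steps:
$A = - \frac{41623}{2}$ ($A = 3 + \frac{1}{2} \left(-41629\right) = 3 - \frac{41629}{2} = - \frac{41623}{2} \approx -20812.0$)
$J + A = -5187 - \frac{41623}{2} = - \frac{51997}{2}$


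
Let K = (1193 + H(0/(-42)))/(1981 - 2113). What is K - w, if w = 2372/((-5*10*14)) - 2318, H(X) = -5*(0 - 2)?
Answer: 17804517/7700 ≈ 2312.3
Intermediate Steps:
H(X) = 10 (H(X) = -5*(-2) = 10)
w = -406243/175 (w = 2372/((-50*14)) - 2318 = 2372/(-700) - 2318 = 2372*(-1/700) - 2318 = -593/175 - 2318 = -406243/175 ≈ -2321.4)
K = -401/44 (K = (1193 + 10)/(1981 - 2113) = 1203/(-132) = 1203*(-1/132) = -401/44 ≈ -9.1136)
K - w = -401/44 - 1*(-406243/175) = -401/44 + 406243/175 = 17804517/7700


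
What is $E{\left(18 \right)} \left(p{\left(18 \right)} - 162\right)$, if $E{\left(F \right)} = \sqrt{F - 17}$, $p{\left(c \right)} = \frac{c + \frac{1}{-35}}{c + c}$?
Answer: $- \frac{203491}{1260} \approx -161.5$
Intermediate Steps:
$p{\left(c \right)} = \frac{- \frac{1}{35} + c}{2 c}$ ($p{\left(c \right)} = \frac{c - \frac{1}{35}}{2 c} = \left(- \frac{1}{35} + c\right) \frac{1}{2 c} = \frac{- \frac{1}{35} + c}{2 c}$)
$E{\left(F \right)} = \sqrt{-17 + F}$
$E{\left(18 \right)} \left(p{\left(18 \right)} - 162\right) = \sqrt{-17 + 18} \left(\frac{-1 + 35 \cdot 18}{70 \cdot 18} - 162\right) = \sqrt{1} \left(\frac{1}{70} \cdot \frac{1}{18} \left(-1 + 630\right) - 162\right) = 1 \left(\frac{1}{70} \cdot \frac{1}{18} \cdot 629 - 162\right) = 1 \left(\frac{629}{1260} - 162\right) = 1 \left(- \frac{203491}{1260}\right) = - \frac{203491}{1260}$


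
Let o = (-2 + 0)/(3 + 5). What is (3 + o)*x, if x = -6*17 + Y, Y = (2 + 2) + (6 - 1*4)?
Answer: -264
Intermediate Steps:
o = -1/4 (o = -2/8 = -2*1/8 = -1/4 ≈ -0.25000)
Y = 6 (Y = 4 + (6 - 4) = 4 + 2 = 6)
x = -96 (x = -6*17 + 6 = -102 + 6 = -96)
(3 + o)*x = (3 - 1/4)*(-96) = (11/4)*(-96) = -264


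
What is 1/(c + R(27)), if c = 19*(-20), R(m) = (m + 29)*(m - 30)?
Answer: -1/548 ≈ -0.0018248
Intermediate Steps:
R(m) = (-30 + m)*(29 + m) (R(m) = (29 + m)*(-30 + m) = (-30 + m)*(29 + m))
c = -380
1/(c + R(27)) = 1/(-380 + (-870 + 27² - 1*27)) = 1/(-380 + (-870 + 729 - 27)) = 1/(-380 - 168) = 1/(-548) = -1/548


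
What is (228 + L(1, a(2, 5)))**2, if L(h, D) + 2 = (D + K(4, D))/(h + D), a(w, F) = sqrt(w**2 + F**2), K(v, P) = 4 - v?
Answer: 20205739/392 - 6357*sqrt(29)/392 ≈ 51458.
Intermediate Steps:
a(w, F) = sqrt(F**2 + w**2)
L(h, D) = -2 + D/(D + h) (L(h, D) = -2 + (D + (4 - 1*4))/(h + D) = -2 + (D + (4 - 4))/(D + h) = -2 + (D + 0)/(D + h) = -2 + D/(D + h))
(228 + L(1, a(2, 5)))**2 = (228 + (-sqrt(5**2 + 2**2) - 2*1)/(sqrt(5**2 + 2**2) + 1))**2 = (228 + (-sqrt(25 + 4) - 2)/(sqrt(25 + 4) + 1))**2 = (228 + (-sqrt(29) - 2)/(sqrt(29) + 1))**2 = (228 + (-2 - sqrt(29))/(1 + sqrt(29)))**2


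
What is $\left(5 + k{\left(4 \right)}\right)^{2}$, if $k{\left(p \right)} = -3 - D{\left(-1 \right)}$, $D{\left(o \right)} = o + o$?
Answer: $16$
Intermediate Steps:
$D{\left(o \right)} = 2 o$
$k{\left(p \right)} = -1$ ($k{\left(p \right)} = -3 - 2 \left(-1\right) = -3 - -2 = -3 + 2 = -1$)
$\left(5 + k{\left(4 \right)}\right)^{2} = \left(5 - 1\right)^{2} = 4^{2} = 16$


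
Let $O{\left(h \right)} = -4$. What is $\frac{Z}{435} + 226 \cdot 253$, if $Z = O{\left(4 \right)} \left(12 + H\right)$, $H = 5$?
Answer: $\frac{24872362}{435} \approx 57178.0$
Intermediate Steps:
$Z = -68$ ($Z = - 4 \left(12 + 5\right) = \left(-4\right) 17 = -68$)
$\frac{Z}{435} + 226 \cdot 253 = - \frac{68}{435} + 226 \cdot 253 = \left(-68\right) \frac{1}{435} + 57178 = - \frac{68}{435} + 57178 = \frac{24872362}{435}$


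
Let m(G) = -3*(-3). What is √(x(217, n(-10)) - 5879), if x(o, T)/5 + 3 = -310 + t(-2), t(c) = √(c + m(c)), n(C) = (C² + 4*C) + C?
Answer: √(-7444 + 5*√7) ≈ 86.202*I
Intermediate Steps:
m(G) = 9
n(C) = C² + 5*C
t(c) = √(9 + c) (t(c) = √(c + 9) = √(9 + c))
x(o, T) = -1565 + 5*√7 (x(o, T) = -15 + 5*(-310 + √(9 - 2)) = -15 + 5*(-310 + √7) = -15 + (-1550 + 5*√7) = -1565 + 5*√7)
√(x(217, n(-10)) - 5879) = √((-1565 + 5*√7) - 5879) = √(-7444 + 5*√7)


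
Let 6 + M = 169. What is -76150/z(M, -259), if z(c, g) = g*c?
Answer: 76150/42217 ≈ 1.8038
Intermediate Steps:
M = 163 (M = -6 + 169 = 163)
z(c, g) = c*g
-76150/z(M, -259) = -76150/(163*(-259)) = -76150/(-42217) = -76150*(-1/42217) = 76150/42217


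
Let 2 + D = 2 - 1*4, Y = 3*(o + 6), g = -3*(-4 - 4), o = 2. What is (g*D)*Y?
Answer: -2304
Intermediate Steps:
g = 24 (g = -3*(-8) = 24)
Y = 24 (Y = 3*(2 + 6) = 3*8 = 24)
D = -4 (D = -2 + (2 - 1*4) = -2 + (2 - 4) = -2 - 2 = -4)
(g*D)*Y = (24*(-4))*24 = -96*24 = -2304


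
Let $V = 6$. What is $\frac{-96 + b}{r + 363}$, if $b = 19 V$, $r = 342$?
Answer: $\frac{6}{235} \approx 0.025532$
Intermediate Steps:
$b = 114$ ($b = 19 \cdot 6 = 114$)
$\frac{-96 + b}{r + 363} = \frac{-96 + 114}{342 + 363} = \frac{18}{705} = 18 \cdot \frac{1}{705} = \frac{6}{235}$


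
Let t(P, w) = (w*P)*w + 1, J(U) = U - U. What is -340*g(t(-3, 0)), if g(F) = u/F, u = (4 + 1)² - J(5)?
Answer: -8500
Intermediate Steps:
J(U) = 0
u = 25 (u = (4 + 1)² - 1*0 = 5² + 0 = 25 + 0 = 25)
t(P, w) = 1 + P*w² (t(P, w) = (P*w)*w + 1 = P*w² + 1 = 1 + P*w²)
g(F) = 25/F
-340*g(t(-3, 0)) = -8500/(1 - 3*0²) = -8500/(1 - 3*0) = -8500/(1 + 0) = -8500/1 = -8500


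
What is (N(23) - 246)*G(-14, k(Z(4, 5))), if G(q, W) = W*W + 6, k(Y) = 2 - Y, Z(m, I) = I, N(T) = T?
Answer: -3345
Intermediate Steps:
G(q, W) = 6 + W² (G(q, W) = W² + 6 = 6 + W²)
(N(23) - 246)*G(-14, k(Z(4, 5))) = (23 - 246)*(6 + (2 - 1*5)²) = -223*(6 + (2 - 5)²) = -223*(6 + (-3)²) = -223*(6 + 9) = -223*15 = -3345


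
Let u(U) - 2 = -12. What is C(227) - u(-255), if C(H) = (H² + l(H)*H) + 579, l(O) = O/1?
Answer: 103647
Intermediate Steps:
l(O) = O (l(O) = O*1 = O)
u(U) = -10 (u(U) = 2 - 12 = -10)
C(H) = 579 + 2*H² (C(H) = (H² + H*H) + 579 = (H² + H²) + 579 = 2*H² + 579 = 579 + 2*H²)
C(227) - u(-255) = (579 + 2*227²) - 1*(-10) = (579 + 2*51529) + 10 = (579 + 103058) + 10 = 103637 + 10 = 103647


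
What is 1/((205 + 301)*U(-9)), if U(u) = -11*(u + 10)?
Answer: -1/5566 ≈ -0.00017966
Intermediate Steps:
U(u) = -110 - 11*u (U(u) = -11*(10 + u) = -110 - 11*u)
1/((205 + 301)*U(-9)) = 1/((205 + 301)*(-110 - 11*(-9))) = 1/(506*(-110 + 99)) = 1/(506*(-11)) = 1/(-5566) = -1/5566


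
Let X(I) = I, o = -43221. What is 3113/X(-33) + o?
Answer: -129946/3 ≈ -43315.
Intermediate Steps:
3113/X(-33) + o = 3113/(-33) - 43221 = 3113*(-1/33) - 43221 = -283/3 - 43221 = -129946/3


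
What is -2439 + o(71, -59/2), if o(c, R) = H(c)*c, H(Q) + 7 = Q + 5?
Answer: 2460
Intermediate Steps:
H(Q) = -2 + Q (H(Q) = -7 + (Q + 5) = -7 + (5 + Q) = -2 + Q)
o(c, R) = c*(-2 + c) (o(c, R) = (-2 + c)*c = c*(-2 + c))
-2439 + o(71, -59/2) = -2439 + 71*(-2 + 71) = -2439 + 71*69 = -2439 + 4899 = 2460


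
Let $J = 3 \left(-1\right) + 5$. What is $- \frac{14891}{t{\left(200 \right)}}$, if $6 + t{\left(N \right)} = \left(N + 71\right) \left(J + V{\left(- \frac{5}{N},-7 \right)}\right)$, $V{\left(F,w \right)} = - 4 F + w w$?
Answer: $- \frac{148910}{138421} \approx -1.0758$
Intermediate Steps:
$J = 2$ ($J = -3 + 5 = 2$)
$V{\left(F,w \right)} = w^{2} - 4 F$ ($V{\left(F,w \right)} = - 4 F + w^{2} = w^{2} - 4 F$)
$t{\left(N \right)} = -6 + \left(51 + \frac{20}{N}\right) \left(71 + N\right)$ ($t{\left(N \right)} = -6 + \left(N + 71\right) \left(2 + \left(\left(-7\right)^{2} - 4 \left(- \frac{5}{N}\right)\right)\right) = -6 + \left(71 + N\right) \left(2 + \left(49 + \frac{20}{N}\right)\right) = -6 + \left(71 + N\right) \left(51 + \frac{20}{N}\right) = -6 + \left(51 + \frac{20}{N}\right) \left(71 + N\right)$)
$- \frac{14891}{t{\left(200 \right)}} = - \frac{14891}{3635 + 51 \cdot 200 + \frac{1420}{200}} = - \frac{14891}{3635 + 10200 + 1420 \cdot \frac{1}{200}} = - \frac{14891}{3635 + 10200 + \frac{71}{10}} = - \frac{14891}{\frac{138421}{10}} = \left(-14891\right) \frac{10}{138421} = - \frac{148910}{138421}$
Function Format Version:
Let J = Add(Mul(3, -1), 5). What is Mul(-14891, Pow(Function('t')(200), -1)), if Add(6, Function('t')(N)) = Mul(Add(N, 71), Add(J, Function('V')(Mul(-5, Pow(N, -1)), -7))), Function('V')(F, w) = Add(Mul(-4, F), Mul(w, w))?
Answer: Rational(-148910, 138421) ≈ -1.0758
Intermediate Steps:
J = 2 (J = Add(-3, 5) = 2)
Function('V')(F, w) = Add(Pow(w, 2), Mul(-4, F)) (Function('V')(F, w) = Add(Mul(-4, F), Pow(w, 2)) = Add(Pow(w, 2), Mul(-4, F)))
Function('t')(N) = Add(-6, Mul(Add(51, Mul(20, Pow(N, -1))), Add(71, N))) (Function('t')(N) = Add(-6, Mul(Add(N, 71), Add(2, Add(Pow(-7, 2), Mul(-4, Mul(-5, Pow(N, -1))))))) = Add(-6, Mul(Add(71, N), Add(2, Add(49, Mul(20, Pow(N, -1)))))) = Add(-6, Mul(Add(71, N), Add(51, Mul(20, Pow(N, -1))))) = Add(-6, Mul(Add(51, Mul(20, Pow(N, -1))), Add(71, N))))
Mul(-14891, Pow(Function('t')(200), -1)) = Mul(-14891, Pow(Add(3635, Mul(51, 200), Mul(1420, Pow(200, -1))), -1)) = Mul(-14891, Pow(Add(3635, 10200, Mul(1420, Rational(1, 200))), -1)) = Mul(-14891, Pow(Add(3635, 10200, Rational(71, 10)), -1)) = Mul(-14891, Pow(Rational(138421, 10), -1)) = Mul(-14891, Rational(10, 138421)) = Rational(-148910, 138421)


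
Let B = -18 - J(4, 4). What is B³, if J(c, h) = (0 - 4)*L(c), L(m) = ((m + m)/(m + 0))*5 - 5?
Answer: 8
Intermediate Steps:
L(m) = 5 (L(m) = ((2*m)/m)*5 - 5 = 2*5 - 5 = 10 - 5 = 5)
J(c, h) = -20 (J(c, h) = (0 - 4)*5 = -4*5 = -20)
B = 2 (B = -18 - 1*(-20) = -18 + 20 = 2)
B³ = 2³ = 8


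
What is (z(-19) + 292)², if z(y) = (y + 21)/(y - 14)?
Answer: 92813956/1089 ≈ 85229.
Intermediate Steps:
z(y) = (21 + y)/(-14 + y)
(z(-19) + 292)² = ((21 - 19)/(-14 - 19) + 292)² = (2/(-33) + 292)² = (-1/33*2 + 292)² = (-2/33 + 292)² = (9634/33)² = 92813956/1089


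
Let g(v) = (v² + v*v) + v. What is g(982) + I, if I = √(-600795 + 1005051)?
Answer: 1929630 + 4*√25266 ≈ 1.9303e+6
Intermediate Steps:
g(v) = v + 2*v² (g(v) = (v² + v²) + v = 2*v² + v = v + 2*v²)
I = 4*√25266 (I = √404256 = 4*√25266 ≈ 635.81)
g(982) + I = 982*(1 + 2*982) + 4*√25266 = 982*(1 + 1964) + 4*√25266 = 982*1965 + 4*√25266 = 1929630 + 4*√25266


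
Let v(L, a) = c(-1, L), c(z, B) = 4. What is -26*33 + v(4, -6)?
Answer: -854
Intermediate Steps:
v(L, a) = 4
-26*33 + v(4, -6) = -26*33 + 4 = -858 + 4 = -854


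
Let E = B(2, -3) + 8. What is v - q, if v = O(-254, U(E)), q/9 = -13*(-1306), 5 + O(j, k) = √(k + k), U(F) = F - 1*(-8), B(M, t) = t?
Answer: -152807 + √26 ≈ -1.5280e+5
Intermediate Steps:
E = 5 (E = -3 + 8 = 5)
U(F) = 8 + F (U(F) = F + 8 = 8 + F)
O(j, k) = -5 + √2*√k (O(j, k) = -5 + √(k + k) = -5 + √(2*k) = -5 + √2*√k)
q = 152802 (q = 9*(-13*(-1306)) = 9*16978 = 152802)
v = -5 + √26 (v = -5 + √2*√(8 + 5) = -5 + √2*√13 = -5 + √26 ≈ 0.099020)
v - q = (-5 + √26) - 1*152802 = (-5 + √26) - 152802 = -152807 + √26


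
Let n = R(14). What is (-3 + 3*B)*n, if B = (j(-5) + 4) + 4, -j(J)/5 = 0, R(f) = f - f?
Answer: 0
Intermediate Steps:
R(f) = 0
j(J) = 0 (j(J) = -5*0 = 0)
B = 8 (B = (0 + 4) + 4 = 4 + 4 = 8)
n = 0
(-3 + 3*B)*n = (-3 + 3*8)*0 = (-3 + 24)*0 = 21*0 = 0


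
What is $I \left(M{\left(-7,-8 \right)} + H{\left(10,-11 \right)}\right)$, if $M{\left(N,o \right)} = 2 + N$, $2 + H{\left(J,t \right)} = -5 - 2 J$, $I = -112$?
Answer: $3584$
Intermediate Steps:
$H{\left(J,t \right)} = -7 - 2 J$ ($H{\left(J,t \right)} = -2 - \left(5 + 2 J\right) = -7 - 2 J$)
$I \left(M{\left(-7,-8 \right)} + H{\left(10,-11 \right)}\right) = - 112 \left(\left(2 - 7\right) - 27\right) = - 112 \left(-5 - 27\right) = \left(-112\right) \left(-32\right) = 3584$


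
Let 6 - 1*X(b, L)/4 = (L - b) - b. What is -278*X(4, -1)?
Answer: -16680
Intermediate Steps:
X(b, L) = 24 - 4*L + 8*b (X(b, L) = 24 - 4*((L - b) - b) = 24 - 4*(L - 2*b) = 24 + (-4*L + 8*b) = 24 - 4*L + 8*b)
-278*X(4, -1) = -278*(24 - 4*(-1) + 8*4) = -278*(24 + 4 + 32) = -278*60 = -16680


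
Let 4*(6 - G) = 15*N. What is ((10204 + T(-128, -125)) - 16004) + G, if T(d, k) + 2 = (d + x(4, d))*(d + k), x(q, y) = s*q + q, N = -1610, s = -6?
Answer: 75371/2 ≈ 37686.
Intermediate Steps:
x(q, y) = -5*q (x(q, y) = -6*q + q = -5*q)
T(d, k) = -2 + (-20 + d)*(d + k) (T(d, k) = -2 + (d - 5*4)*(d + k) = -2 + (d - 20)*(d + k) = -2 + (-20 + d)*(d + k))
G = 12087/2 (G = 6 - 15*(-1610)/4 = 6 - ¼*(-24150) = 6 + 12075/2 = 12087/2 ≈ 6043.5)
((10204 + T(-128, -125)) - 16004) + G = ((10204 + (-2 + (-128)² - 20*(-128) - 20*(-125) - 128*(-125))) - 16004) + 12087/2 = ((10204 + (-2 + 16384 + 2560 + 2500 + 16000)) - 16004) + 12087/2 = ((10204 + 37442) - 16004) + 12087/2 = (47646 - 16004) + 12087/2 = 31642 + 12087/2 = 75371/2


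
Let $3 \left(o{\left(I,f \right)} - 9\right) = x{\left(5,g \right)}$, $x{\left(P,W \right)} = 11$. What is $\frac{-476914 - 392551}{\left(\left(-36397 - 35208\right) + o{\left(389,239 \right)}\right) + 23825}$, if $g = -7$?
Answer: $\frac{2608395}{143302} \approx 18.202$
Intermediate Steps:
$o{\left(I,f \right)} = \frac{38}{3}$ ($o{\left(I,f \right)} = 9 + \frac{1}{3} \cdot 11 = 9 + \frac{11}{3} = \frac{38}{3}$)
$\frac{-476914 - 392551}{\left(\left(-36397 - 35208\right) + o{\left(389,239 \right)}\right) + 23825} = \frac{-476914 - 392551}{\left(\left(-36397 - 35208\right) + \frac{38}{3}\right) + 23825} = - \frac{869465}{\left(-71605 + \frac{38}{3}\right) + 23825} = - \frac{869465}{- \frac{214777}{3} + 23825} = - \frac{869465}{- \frac{143302}{3}} = \left(-869465\right) \left(- \frac{3}{143302}\right) = \frac{2608395}{143302}$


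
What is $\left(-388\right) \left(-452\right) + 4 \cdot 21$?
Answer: $175460$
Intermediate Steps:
$\left(-388\right) \left(-452\right) + 4 \cdot 21 = 175376 + 84 = 175460$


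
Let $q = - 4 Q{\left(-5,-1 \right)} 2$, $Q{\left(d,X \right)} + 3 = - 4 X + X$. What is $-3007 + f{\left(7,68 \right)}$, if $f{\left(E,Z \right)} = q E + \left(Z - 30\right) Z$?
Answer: $-423$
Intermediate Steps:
$Q{\left(d,X \right)} = -3 - 3 X$ ($Q{\left(d,X \right)} = -3 + \left(- 4 X + X\right) = -3 - 3 X$)
$q = 0$ ($q = - 4 \left(-3 - -3\right) 2 = - 4 \left(-3 + 3\right) 2 = \left(-4\right) 0 \cdot 2 = 0 \cdot 2 = 0$)
$f{\left(E,Z \right)} = Z \left(-30 + Z\right)$ ($f{\left(E,Z \right)} = 0 E + \left(Z - 30\right) Z = 0 + \left(-30 + Z\right) Z = 0 + Z \left(-30 + Z\right) = Z \left(-30 + Z\right)$)
$-3007 + f{\left(7,68 \right)} = -3007 + 68 \left(-30 + 68\right) = -3007 + 68 \cdot 38 = -3007 + 2584 = -423$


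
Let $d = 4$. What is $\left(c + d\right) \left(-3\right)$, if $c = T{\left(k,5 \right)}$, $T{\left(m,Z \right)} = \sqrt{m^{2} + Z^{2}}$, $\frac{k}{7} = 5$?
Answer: $-12 - 75 \sqrt{2} \approx -118.07$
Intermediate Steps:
$k = 35$ ($k = 7 \cdot 5 = 35$)
$T{\left(m,Z \right)} = \sqrt{Z^{2} + m^{2}}$
$c = 25 \sqrt{2}$ ($c = \sqrt{5^{2} + 35^{2}} = \sqrt{25 + 1225} = \sqrt{1250} = 25 \sqrt{2} \approx 35.355$)
$\left(c + d\right) \left(-3\right) = \left(25 \sqrt{2} + 4\right) \left(-3\right) = \left(4 + 25 \sqrt{2}\right) \left(-3\right) = -12 - 75 \sqrt{2}$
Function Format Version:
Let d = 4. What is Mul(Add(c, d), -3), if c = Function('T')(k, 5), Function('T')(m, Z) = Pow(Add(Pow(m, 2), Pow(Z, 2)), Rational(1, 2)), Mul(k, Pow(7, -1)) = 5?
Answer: Add(-12, Mul(-75, Pow(2, Rational(1, 2)))) ≈ -118.07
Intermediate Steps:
k = 35 (k = Mul(7, 5) = 35)
Function('T')(m, Z) = Pow(Add(Pow(Z, 2), Pow(m, 2)), Rational(1, 2))
c = Mul(25, Pow(2, Rational(1, 2))) (c = Pow(Add(Pow(5, 2), Pow(35, 2)), Rational(1, 2)) = Pow(Add(25, 1225), Rational(1, 2)) = Pow(1250, Rational(1, 2)) = Mul(25, Pow(2, Rational(1, 2))) ≈ 35.355)
Mul(Add(c, d), -3) = Mul(Add(Mul(25, Pow(2, Rational(1, 2))), 4), -3) = Mul(Add(4, Mul(25, Pow(2, Rational(1, 2)))), -3) = Add(-12, Mul(-75, Pow(2, Rational(1, 2))))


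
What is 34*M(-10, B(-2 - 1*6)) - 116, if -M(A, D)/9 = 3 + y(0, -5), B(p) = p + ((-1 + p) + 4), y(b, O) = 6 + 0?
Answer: -2870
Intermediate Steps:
y(b, O) = 6
B(p) = 3 + 2*p (B(p) = p + (3 + p) = 3 + 2*p)
M(A, D) = -81 (M(A, D) = -9*(3 + 6) = -9*9 = -81)
34*M(-10, B(-2 - 1*6)) - 116 = 34*(-81) - 116 = -2754 - 116 = -2870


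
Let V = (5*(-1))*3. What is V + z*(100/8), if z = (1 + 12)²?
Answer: 4195/2 ≈ 2097.5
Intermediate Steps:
V = -15 (V = -5*3 = -15)
z = 169 (z = 13² = 169)
V + z*(100/8) = -15 + 169*(100/8) = -15 + 169*(100*(⅛)) = -15 + 169*(25/2) = -15 + 4225/2 = 4195/2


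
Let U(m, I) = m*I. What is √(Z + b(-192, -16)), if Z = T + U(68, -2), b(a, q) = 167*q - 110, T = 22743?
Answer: 5*√793 ≈ 140.80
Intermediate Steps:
U(m, I) = I*m
b(a, q) = -110 + 167*q
Z = 22607 (Z = 22743 - 2*68 = 22743 - 136 = 22607)
√(Z + b(-192, -16)) = √(22607 + (-110 + 167*(-16))) = √(22607 + (-110 - 2672)) = √(22607 - 2782) = √19825 = 5*√793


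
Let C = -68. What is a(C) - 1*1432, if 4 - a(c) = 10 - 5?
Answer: -1433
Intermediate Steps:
a(c) = -1 (a(c) = 4 - (10 - 5) = 4 - 1*5 = 4 - 5 = -1)
a(C) - 1*1432 = -1 - 1*1432 = -1 - 1432 = -1433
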